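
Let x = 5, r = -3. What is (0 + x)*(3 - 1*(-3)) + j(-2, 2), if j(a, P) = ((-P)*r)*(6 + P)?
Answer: 78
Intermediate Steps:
j(a, P) = 3*P*(6 + P) (j(a, P) = (-P*(-3))*(6 + P) = (3*P)*(6 + P) = 3*P*(6 + P))
(0 + x)*(3 - 1*(-3)) + j(-2, 2) = (0 + 5)*(3 - 1*(-3)) + 3*2*(6 + 2) = 5*(3 + 3) + 3*2*8 = 5*6 + 48 = 30 + 48 = 78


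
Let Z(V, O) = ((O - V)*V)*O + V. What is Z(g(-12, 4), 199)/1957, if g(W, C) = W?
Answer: -26520/103 ≈ -257.48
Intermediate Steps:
Z(V, O) = V + O*V*(O - V) (Z(V, O) = (V*(O - V))*O + V = O*V*(O - V) + V = V + O*V*(O - V))
Z(g(-12, 4), 199)/1957 = -12*(1 + 199**2 - 1*199*(-12))/1957 = -12*(1 + 39601 + 2388)*(1/1957) = -12*41990*(1/1957) = -503880*1/1957 = -26520/103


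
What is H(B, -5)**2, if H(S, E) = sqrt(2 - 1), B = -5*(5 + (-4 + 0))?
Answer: 1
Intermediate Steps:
B = -5 (B = -5*(5 - 4) = -5*1 = -5)
H(S, E) = 1 (H(S, E) = sqrt(1) = 1)
H(B, -5)**2 = 1**2 = 1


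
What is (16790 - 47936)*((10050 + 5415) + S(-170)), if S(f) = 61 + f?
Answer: -478277976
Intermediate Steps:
(16790 - 47936)*((10050 + 5415) + S(-170)) = (16790 - 47936)*((10050 + 5415) + (61 - 170)) = -31146*(15465 - 109) = -31146*15356 = -478277976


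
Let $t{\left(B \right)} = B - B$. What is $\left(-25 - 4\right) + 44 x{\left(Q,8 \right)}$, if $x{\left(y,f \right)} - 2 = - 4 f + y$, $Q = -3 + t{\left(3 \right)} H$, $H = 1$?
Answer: $-1481$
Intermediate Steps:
$t{\left(B \right)} = 0$
$Q = -3$ ($Q = -3 + 0 \cdot 1 = -3 + 0 = -3$)
$x{\left(y,f \right)} = 2 + y - 4 f$ ($x{\left(y,f \right)} = 2 - \left(- y + 4 f\right) = 2 + y - 4 f$)
$\left(-25 - 4\right) + 44 x{\left(Q,8 \right)} = \left(-25 - 4\right) + 44 \left(2 - 3 - 32\right) = -29 + 44 \left(2 - 3 - 32\right) = -29 + 44 \left(-33\right) = -29 - 1452 = -1481$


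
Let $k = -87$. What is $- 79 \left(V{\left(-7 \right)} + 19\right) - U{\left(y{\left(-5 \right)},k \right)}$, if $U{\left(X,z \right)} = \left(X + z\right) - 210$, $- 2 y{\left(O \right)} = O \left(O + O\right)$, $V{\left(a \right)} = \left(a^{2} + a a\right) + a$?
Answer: $-8368$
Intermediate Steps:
$V{\left(a \right)} = a + 2 a^{2}$ ($V{\left(a \right)} = \left(a^{2} + a^{2}\right) + a = 2 a^{2} + a = a + 2 a^{2}$)
$y{\left(O \right)} = - O^{2}$ ($y{\left(O \right)} = - \frac{O \left(O + O\right)}{2} = - \frac{O 2 O}{2} = - \frac{2 O^{2}}{2} = - O^{2}$)
$U{\left(X,z \right)} = -210 + X + z$
$- 79 \left(V{\left(-7 \right)} + 19\right) - U{\left(y{\left(-5 \right)},k \right)} = - 79 \left(- 7 \left(1 + 2 \left(-7\right)\right) + 19\right) - \left(-210 - \left(-5\right)^{2} - 87\right) = - 79 \left(- 7 \left(1 - 14\right) + 19\right) - \left(-210 - 25 - 87\right) = - 79 \left(\left(-7\right) \left(-13\right) + 19\right) - \left(-210 - 25 - 87\right) = - 79 \left(91 + 19\right) - -322 = \left(-79\right) 110 + 322 = -8690 + 322 = -8368$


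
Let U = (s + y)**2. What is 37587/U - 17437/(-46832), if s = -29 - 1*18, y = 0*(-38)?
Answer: 1798792717/103451888 ≈ 17.388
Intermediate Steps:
y = 0
s = -47 (s = -29 - 18 = -47)
U = 2209 (U = (-47 + 0)**2 = (-47)**2 = 2209)
37587/U - 17437/(-46832) = 37587/2209 - 17437/(-46832) = 37587*(1/2209) - 17437*(-1/46832) = 37587/2209 + 17437/46832 = 1798792717/103451888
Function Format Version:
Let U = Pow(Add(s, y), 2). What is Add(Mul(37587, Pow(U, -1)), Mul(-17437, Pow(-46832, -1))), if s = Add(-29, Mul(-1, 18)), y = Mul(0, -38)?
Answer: Rational(1798792717, 103451888) ≈ 17.388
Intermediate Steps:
y = 0
s = -47 (s = Add(-29, -18) = -47)
U = 2209 (U = Pow(Add(-47, 0), 2) = Pow(-47, 2) = 2209)
Add(Mul(37587, Pow(U, -1)), Mul(-17437, Pow(-46832, -1))) = Add(Mul(37587, Pow(2209, -1)), Mul(-17437, Pow(-46832, -1))) = Add(Mul(37587, Rational(1, 2209)), Mul(-17437, Rational(-1, 46832))) = Add(Rational(37587, 2209), Rational(17437, 46832)) = Rational(1798792717, 103451888)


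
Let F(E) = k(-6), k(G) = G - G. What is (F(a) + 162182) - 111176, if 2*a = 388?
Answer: 51006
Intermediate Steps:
a = 194 (a = (½)*388 = 194)
k(G) = 0
F(E) = 0
(F(a) + 162182) - 111176 = (0 + 162182) - 111176 = 162182 - 111176 = 51006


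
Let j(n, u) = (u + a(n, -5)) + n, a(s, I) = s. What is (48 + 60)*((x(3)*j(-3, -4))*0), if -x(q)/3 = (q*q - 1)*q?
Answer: 0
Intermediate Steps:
x(q) = -3*q*(-1 + q**2) (x(q) = -3*(q*q - 1)*q = -3*(q**2 - 1)*q = -3*(-1 + q**2)*q = -3*q*(-1 + q**2))
j(n, u) = u + 2*n (j(n, u) = (u + n) + n = (n + u) + n = u + 2*n)
(48 + 60)*((x(3)*j(-3, -4))*0) = (48 + 60)*(((3*3*(1 - 1*3**2))*(-4 + 2*(-3)))*0) = 108*(((3*3*(1 - 1*9))*(-4 - 6))*0) = 108*(((3*3*(1 - 9))*(-10))*0) = 108*(((3*3*(-8))*(-10))*0) = 108*(-72*(-10)*0) = 108*(720*0) = 108*0 = 0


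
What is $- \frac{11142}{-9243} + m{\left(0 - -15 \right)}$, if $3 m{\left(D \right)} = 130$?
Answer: $\frac{137224}{3081} \approx 44.539$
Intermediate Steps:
$m{\left(D \right)} = \frac{130}{3}$ ($m{\left(D \right)} = \frac{1}{3} \cdot 130 = \frac{130}{3}$)
$- \frac{11142}{-9243} + m{\left(0 - -15 \right)} = - \frac{11142}{-9243} + \frac{130}{3} = \left(-11142\right) \left(- \frac{1}{9243}\right) + \frac{130}{3} = \frac{1238}{1027} + \frac{130}{3} = \frac{137224}{3081}$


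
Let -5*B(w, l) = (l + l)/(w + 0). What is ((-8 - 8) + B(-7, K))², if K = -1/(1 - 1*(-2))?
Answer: 2829124/11025 ≈ 256.61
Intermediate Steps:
K = -⅓ (K = -1/(1 + 2) = -1/3 = -1*⅓ = -⅓ ≈ -0.33333)
B(w, l) = -2*l/(5*w) (B(w, l) = -(l + l)/(5*(w + 0)) = -2*l/(5*w))
((-8 - 8) + B(-7, K))² = ((-8 - 8) - ⅖*(-⅓)/(-7))² = (-16 - ⅖*(-⅓)*(-⅐))² = (-16 - 2/105)² = (-1682/105)² = 2829124/11025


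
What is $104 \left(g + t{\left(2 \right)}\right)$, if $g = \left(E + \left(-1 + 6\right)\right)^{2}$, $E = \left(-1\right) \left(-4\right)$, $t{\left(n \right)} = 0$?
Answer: $8424$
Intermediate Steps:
$E = 4$
$g = 81$ ($g = \left(4 + \left(-1 + 6\right)\right)^{2} = \left(4 + 5\right)^{2} = 9^{2} = 81$)
$104 \left(g + t{\left(2 \right)}\right) = 104 \left(81 + 0\right) = 104 \cdot 81 = 8424$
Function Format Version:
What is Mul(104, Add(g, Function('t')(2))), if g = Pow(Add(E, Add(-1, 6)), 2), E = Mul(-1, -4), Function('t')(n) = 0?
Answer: 8424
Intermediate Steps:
E = 4
g = 81 (g = Pow(Add(4, Add(-1, 6)), 2) = Pow(Add(4, 5), 2) = Pow(9, 2) = 81)
Mul(104, Add(g, Function('t')(2))) = Mul(104, Add(81, 0)) = Mul(104, 81) = 8424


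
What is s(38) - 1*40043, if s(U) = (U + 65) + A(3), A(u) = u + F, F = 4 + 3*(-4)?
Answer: -39945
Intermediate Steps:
F = -8 (F = 4 - 12 = -8)
A(u) = -8 + u (A(u) = u - 8 = -8 + u)
s(U) = 60 + U (s(U) = (U + 65) + (-8 + 3) = (65 + U) - 5 = 60 + U)
s(38) - 1*40043 = (60 + 38) - 1*40043 = 98 - 40043 = -39945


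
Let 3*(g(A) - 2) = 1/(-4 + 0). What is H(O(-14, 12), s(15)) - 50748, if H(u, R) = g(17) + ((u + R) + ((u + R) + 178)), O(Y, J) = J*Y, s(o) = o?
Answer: -610489/12 ≈ -50874.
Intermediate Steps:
g(A) = 23/12 (g(A) = 2 + 1/(3*(-4 + 0)) = 2 + (⅓)/(-4) = 2 + (⅓)*(-¼) = 2 - 1/12 = 23/12)
H(u, R) = 2159/12 + 2*R + 2*u (H(u, R) = 23/12 + ((u + R) + ((u + R) + 178)) = 23/12 + ((R + u) + ((R + u) + 178)) = 23/12 + ((R + u) + (178 + R + u)) = 23/12 + (178 + 2*R + 2*u) = 2159/12 + 2*R + 2*u)
H(O(-14, 12), s(15)) - 50748 = (2159/12 + 2*15 + 2*(12*(-14))) - 50748 = (2159/12 + 30 + 2*(-168)) - 50748 = (2159/12 + 30 - 336) - 50748 = -1513/12 - 50748 = -610489/12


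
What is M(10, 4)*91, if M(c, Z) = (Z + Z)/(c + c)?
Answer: 182/5 ≈ 36.400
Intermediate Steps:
M(c, Z) = Z/c (M(c, Z) = (2*Z)/((2*c)) = (2*Z)*(1/(2*c)) = Z/c)
M(10, 4)*91 = (4/10)*91 = (4*(⅒))*91 = (⅖)*91 = 182/5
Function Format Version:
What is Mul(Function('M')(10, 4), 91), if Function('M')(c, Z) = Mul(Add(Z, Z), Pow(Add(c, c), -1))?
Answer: Rational(182, 5) ≈ 36.400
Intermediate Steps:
Function('M')(c, Z) = Mul(Z, Pow(c, -1)) (Function('M')(c, Z) = Mul(Mul(2, Z), Pow(Mul(2, c), -1)) = Mul(Mul(2, Z), Mul(Rational(1, 2), Pow(c, -1))) = Mul(Z, Pow(c, -1)))
Mul(Function('M')(10, 4), 91) = Mul(Mul(4, Pow(10, -1)), 91) = Mul(Mul(4, Rational(1, 10)), 91) = Mul(Rational(2, 5), 91) = Rational(182, 5)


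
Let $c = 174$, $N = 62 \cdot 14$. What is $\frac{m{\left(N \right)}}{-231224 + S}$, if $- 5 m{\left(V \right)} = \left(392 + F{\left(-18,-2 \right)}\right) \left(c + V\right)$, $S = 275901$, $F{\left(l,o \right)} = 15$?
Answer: $- \frac{424094}{223385} \approx -1.8985$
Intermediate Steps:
$N = 868$
$m{\left(V \right)} = - \frac{70818}{5} - \frac{407 V}{5}$ ($m{\left(V \right)} = - \frac{\left(392 + 15\right) \left(174 + V\right)}{5} = - \frac{407 \left(174 + V\right)}{5} = - \frac{70818 + 407 V}{5} = - \frac{70818}{5} - \frac{407 V}{5}$)
$\frac{m{\left(N \right)}}{-231224 + S} = \frac{- \frac{70818}{5} - \frac{353276}{5}}{-231224 + 275901} = \frac{- \frac{70818}{5} - \frac{353276}{5}}{44677} = \left(- \frac{424094}{5}\right) \frac{1}{44677} = - \frac{424094}{223385}$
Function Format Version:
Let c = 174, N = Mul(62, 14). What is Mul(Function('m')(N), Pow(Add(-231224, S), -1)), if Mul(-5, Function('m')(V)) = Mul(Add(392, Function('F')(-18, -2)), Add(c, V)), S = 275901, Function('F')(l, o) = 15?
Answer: Rational(-424094, 223385) ≈ -1.8985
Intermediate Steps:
N = 868
Function('m')(V) = Add(Rational(-70818, 5), Mul(Rational(-407, 5), V)) (Function('m')(V) = Mul(Rational(-1, 5), Mul(Add(392, 15), Add(174, V))) = Mul(Rational(-1, 5), Mul(407, Add(174, V))) = Mul(Rational(-1, 5), Add(70818, Mul(407, V))) = Add(Rational(-70818, 5), Mul(Rational(-407, 5), V)))
Mul(Function('m')(N), Pow(Add(-231224, S), -1)) = Mul(Add(Rational(-70818, 5), Mul(Rational(-407, 5), 868)), Pow(Add(-231224, 275901), -1)) = Mul(Add(Rational(-70818, 5), Rational(-353276, 5)), Pow(44677, -1)) = Mul(Rational(-424094, 5), Rational(1, 44677)) = Rational(-424094, 223385)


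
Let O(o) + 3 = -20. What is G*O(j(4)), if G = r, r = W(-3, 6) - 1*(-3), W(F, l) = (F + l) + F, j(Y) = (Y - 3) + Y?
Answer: -69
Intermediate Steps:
j(Y) = -3 + 2*Y (j(Y) = (-3 + Y) + Y = -3 + 2*Y)
W(F, l) = l + 2*F
O(o) = -23 (O(o) = -3 - 20 = -23)
r = 3 (r = (6 + 2*(-3)) - 1*(-3) = (6 - 6) + 3 = 0 + 3 = 3)
G = 3
G*O(j(4)) = 3*(-23) = -69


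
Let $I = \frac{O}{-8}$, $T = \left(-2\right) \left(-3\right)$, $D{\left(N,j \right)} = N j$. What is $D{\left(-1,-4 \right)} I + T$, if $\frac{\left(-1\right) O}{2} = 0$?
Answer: $6$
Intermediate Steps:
$O = 0$ ($O = \left(-2\right) 0 = 0$)
$T = 6$
$I = 0$ ($I = \frac{0}{-8} = 0 \left(- \frac{1}{8}\right) = 0$)
$D{\left(-1,-4 \right)} I + T = \left(-1\right) \left(-4\right) 0 + 6 = 4 \cdot 0 + 6 = 0 + 6 = 6$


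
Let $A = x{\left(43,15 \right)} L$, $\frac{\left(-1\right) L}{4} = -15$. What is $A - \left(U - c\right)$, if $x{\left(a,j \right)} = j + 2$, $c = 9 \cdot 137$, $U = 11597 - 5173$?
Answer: $-4171$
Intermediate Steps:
$L = 60$ ($L = \left(-4\right) \left(-15\right) = 60$)
$U = 6424$ ($U = 11597 - 5173 = 6424$)
$c = 1233$
$x{\left(a,j \right)} = 2 + j$
$A = 1020$ ($A = \left(2 + 15\right) 60 = 17 \cdot 60 = 1020$)
$A - \left(U - c\right) = 1020 - \left(6424 - 1233\right) = 1020 - 5191 = -4171$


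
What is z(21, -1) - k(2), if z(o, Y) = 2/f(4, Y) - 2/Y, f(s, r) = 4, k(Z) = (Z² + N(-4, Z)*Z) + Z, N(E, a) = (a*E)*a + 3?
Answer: 45/2 ≈ 22.500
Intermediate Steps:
N(E, a) = 3 + E*a² (N(E, a) = (E*a)*a + 3 = E*a² + 3 = 3 + E*a²)
k(Z) = Z + Z² + Z*(3 - 4*Z²) (k(Z) = (Z² + (3 - 4*Z²)*Z) + Z = (Z² + Z*(3 - 4*Z²)) + Z = Z + Z² + Z*(3 - 4*Z²))
z(o, Y) = ½ - 2/Y (z(o, Y) = 2/4 - 2/Y = 2*(¼) - 2/Y = ½ - 2/Y)
z(21, -1) - k(2) = (½)*(-4 - 1)/(-1) - 2*(4 + 2 - 4*2²) = (½)*(-1)*(-5) - 2*(4 + 2 - 4*4) = 5/2 - 2*(4 + 2 - 16) = 5/2 - 2*(-10) = 5/2 - 1*(-20) = 5/2 + 20 = 45/2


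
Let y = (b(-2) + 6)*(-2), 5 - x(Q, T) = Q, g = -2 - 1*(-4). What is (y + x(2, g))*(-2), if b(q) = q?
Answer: 10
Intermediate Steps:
g = 2 (g = -2 + 4 = 2)
x(Q, T) = 5 - Q
y = -8 (y = (-2 + 6)*(-2) = 4*(-2) = -8)
(y + x(2, g))*(-2) = (-8 + (5 - 1*2))*(-2) = (-8 + (5 - 2))*(-2) = (-8 + 3)*(-2) = -5*(-2) = 10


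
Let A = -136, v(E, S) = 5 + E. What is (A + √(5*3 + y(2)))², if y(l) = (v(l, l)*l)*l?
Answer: (136 - √43)² ≈ 16755.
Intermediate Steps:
y(l) = l²*(5 + l) (y(l) = ((5 + l)*l)*l = (l*(5 + l))*l = l²*(5 + l))
(A + √(5*3 + y(2)))² = (-136 + √(5*3 + 2²*(5 + 2)))² = (-136 + √(15 + 4*7))² = (-136 + √(15 + 28))² = (-136 + √43)²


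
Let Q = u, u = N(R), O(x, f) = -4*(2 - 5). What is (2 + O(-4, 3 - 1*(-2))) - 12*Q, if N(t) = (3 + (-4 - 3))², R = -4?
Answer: -178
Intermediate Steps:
N(t) = 16 (N(t) = (3 - 7)² = (-4)² = 16)
O(x, f) = 12 (O(x, f) = -4*(-3) = 12)
u = 16
Q = 16
(2 + O(-4, 3 - 1*(-2))) - 12*Q = (2 + 12) - 12*16 = 14 - 192 = -178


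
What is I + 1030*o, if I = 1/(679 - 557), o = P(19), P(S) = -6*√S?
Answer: 1/122 - 6180*√19 ≈ -26938.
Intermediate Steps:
o = -6*√19 ≈ -26.153
I = 1/122 ≈ 0.0081967
I + 1030*o = 1/122 + 1030*(-6*√19) = 1/122 - 6180*√19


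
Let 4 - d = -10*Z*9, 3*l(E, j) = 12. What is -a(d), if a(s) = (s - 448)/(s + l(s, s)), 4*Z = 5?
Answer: 663/241 ≈ 2.7510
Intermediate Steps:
Z = 5/4 (Z = (¼)*5 = 5/4 ≈ 1.2500)
l(E, j) = 4 (l(E, j) = (⅓)*12 = 4)
d = 233/2 (d = 4 - (-10*5/4)*9 = 4 - (-25)*9/2 = 4 - 1*(-225/2) = 4 + 225/2 = 233/2 ≈ 116.50)
a(s) = (-448 + s)/(4 + s) (a(s) = (s - 448)/(s + 4) = (-448 + s)/(4 + s))
-a(d) = -(-448 + 233/2)/(4 + 233/2) = -(-663)/(241/2*2) = -2*(-663)/(241*2) = -1*(-663/241) = 663/241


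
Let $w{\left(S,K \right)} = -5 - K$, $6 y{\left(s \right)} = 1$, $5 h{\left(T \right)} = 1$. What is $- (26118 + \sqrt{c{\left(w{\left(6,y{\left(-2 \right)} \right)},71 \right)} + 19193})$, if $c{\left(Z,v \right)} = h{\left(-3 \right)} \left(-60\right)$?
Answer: $-26118 - \sqrt{19181} \approx -26257.0$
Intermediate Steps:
$h{\left(T \right)} = \frac{1}{5}$ ($h{\left(T \right)} = \frac{1}{5} \cdot 1 = \frac{1}{5}$)
$y{\left(s \right)} = \frac{1}{6}$ ($y{\left(s \right)} = \frac{1}{6} \cdot 1 = \frac{1}{6}$)
$c{\left(Z,v \right)} = -12$ ($c{\left(Z,v \right)} = \frac{1}{5} \left(-60\right) = -12$)
$- (26118 + \sqrt{c{\left(w{\left(6,y{\left(-2 \right)} \right)},71 \right)} + 19193}) = - (26118 + \sqrt{-12 + 19193}) = - (26118 + \sqrt{19181}) = -26118 - \sqrt{19181}$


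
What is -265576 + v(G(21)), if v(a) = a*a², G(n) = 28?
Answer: -243624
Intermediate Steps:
v(a) = a³
-265576 + v(G(21)) = -265576 + 28³ = -265576 + 21952 = -243624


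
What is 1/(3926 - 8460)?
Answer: -1/4534 ≈ -0.00022056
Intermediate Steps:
1/(3926 - 8460) = 1/(-4534) = -1/4534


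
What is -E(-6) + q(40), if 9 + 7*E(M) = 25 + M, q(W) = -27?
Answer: -199/7 ≈ -28.429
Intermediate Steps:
E(M) = 16/7 + M/7 (E(M) = -9/7 + (25 + M)/7 = -9/7 + (25/7 + M/7) = 16/7 + M/7)
-E(-6) + q(40) = -(16/7 + (1/7)*(-6)) - 27 = -(16/7 - 6/7) - 27 = -1*10/7 - 27 = -10/7 - 27 = -199/7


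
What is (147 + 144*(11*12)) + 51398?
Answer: 70553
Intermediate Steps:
(147 + 144*(11*12)) + 51398 = (147 + 144*132) + 51398 = (147 + 19008) + 51398 = 19155 + 51398 = 70553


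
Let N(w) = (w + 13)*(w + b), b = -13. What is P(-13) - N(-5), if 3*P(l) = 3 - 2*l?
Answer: 461/3 ≈ 153.67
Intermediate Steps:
P(l) = 1 - 2*l/3 (P(l) = (3 - 2*l)/3 = 1 - 2*l/3)
N(w) = (-13 + w)*(13 + w) (N(w) = (w + 13)*(w - 13) = (13 + w)*(-13 + w) = (-13 + w)*(13 + w))
P(-13) - N(-5) = (1 - 2/3*(-13)) - (-169 + (-5)**2) = (1 + 26/3) - (-169 + 25) = 29/3 - 1*(-144) = 29/3 + 144 = 461/3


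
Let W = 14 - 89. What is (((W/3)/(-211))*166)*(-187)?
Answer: -776050/211 ≈ -3678.0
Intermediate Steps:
W = -75
(((W/3)/(-211))*166)*(-187) = ((-75/3/(-211))*166)*(-187) = ((-75*⅓*(-1/211))*166)*(-187) = (-25*(-1/211)*166)*(-187) = ((25/211)*166)*(-187) = (4150/211)*(-187) = -776050/211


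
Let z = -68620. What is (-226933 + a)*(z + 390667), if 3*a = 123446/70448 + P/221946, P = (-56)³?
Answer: -95225013679100654063/1302970984 ≈ -7.3083e+10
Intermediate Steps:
P = -175616
a = 3756637487/11726738856 (a = (123446/70448 - 175616/221946)/3 = (123446*(1/70448) - 175616*1/221946)/3 = (61723/35224 - 87808/110973)/3 = (⅓)*(3756637487/3908912952) = 3756637487/11726738856 ≈ 0.32035)
(-226933 + a)*(z + 390667) = (-226933 + 3756637487/11726738856)*(-68620 + 390667) = -2661180272171161/11726738856*322047 = -95225013679100654063/1302970984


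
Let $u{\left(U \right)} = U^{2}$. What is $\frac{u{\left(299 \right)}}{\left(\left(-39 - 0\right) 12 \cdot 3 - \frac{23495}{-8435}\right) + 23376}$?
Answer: $\frac{11601499}{2851651} \approx 4.0683$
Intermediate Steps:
$\frac{u{\left(299 \right)}}{\left(\left(-39 - 0\right) 12 \cdot 3 - \frac{23495}{-8435}\right) + 23376} = \frac{299^{2}}{\left(\left(-39 - 0\right) 12 \cdot 3 - \frac{23495}{-8435}\right) + 23376} = \frac{89401}{\left(\left(-39 + 0\right) 36 - - \frac{4699}{1687}\right) + 23376} = \frac{89401}{\left(\left(-39\right) 36 + \frac{4699}{1687}\right) + 23376} = \frac{89401}{\left(-1404 + \frac{4699}{1687}\right) + 23376} = \frac{89401}{- \frac{2363849}{1687} + 23376} = \frac{89401}{\frac{37071463}{1687}} = 89401 \cdot \frac{1687}{37071463} = \frac{11601499}{2851651}$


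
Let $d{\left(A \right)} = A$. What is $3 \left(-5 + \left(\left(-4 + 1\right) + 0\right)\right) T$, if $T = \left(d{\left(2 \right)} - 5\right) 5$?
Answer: $360$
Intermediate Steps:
$T = -15$ ($T = \left(2 - 5\right) 5 = \left(-3\right) 5 = -15$)
$3 \left(-5 + \left(\left(-4 + 1\right) + 0\right)\right) T = 3 \left(-5 + \left(\left(-4 + 1\right) + 0\right)\right) \left(-15\right) = 3 \left(-5 + \left(-3 + 0\right)\right) \left(-15\right) = 3 \left(-5 - 3\right) \left(-15\right) = 3 \left(-8\right) \left(-15\right) = \left(-24\right) \left(-15\right) = 360$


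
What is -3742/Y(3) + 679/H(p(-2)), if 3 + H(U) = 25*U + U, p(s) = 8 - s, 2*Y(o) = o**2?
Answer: -1917277/2313 ≈ -828.91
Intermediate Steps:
Y(o) = o**2/2
H(U) = -3 + 26*U (H(U) = -3 + (25*U + U) = -3 + 26*U)
-3742/Y(3) + 679/H(p(-2)) = -3742/((1/2)*3**2) + 679/(-3 + 26*(8 - 1*(-2))) = -3742/((1/2)*9) + 679/(-3 + 26*(8 + 2)) = -3742/9/2 + 679/(-3 + 26*10) = -3742*2/9 + 679/(-3 + 260) = -7484/9 + 679/257 = -1917277/2313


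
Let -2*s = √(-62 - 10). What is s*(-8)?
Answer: 24*I*√2 ≈ 33.941*I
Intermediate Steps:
s = -3*I*√2 (s = -√(-62 - 10)/2 = -3*I*√2 ≈ -4.2426*I)
s*(-8) = -3*I*√2*(-8) = 24*I*√2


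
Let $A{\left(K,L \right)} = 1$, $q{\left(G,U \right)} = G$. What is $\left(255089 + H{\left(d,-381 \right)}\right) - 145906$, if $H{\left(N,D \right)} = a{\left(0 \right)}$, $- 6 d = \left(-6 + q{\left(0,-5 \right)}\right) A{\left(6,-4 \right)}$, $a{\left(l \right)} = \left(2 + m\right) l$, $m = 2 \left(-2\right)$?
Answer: $109183$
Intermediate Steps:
$m = -4$
$a{\left(l \right)} = - 2 l$ ($a{\left(l \right)} = \left(2 - 4\right) l = - 2 l$)
$d = 1$ ($d = - \frac{\left(-6 + 0\right) 1}{6} = - \frac{\left(-6\right) 1}{6} = \left(- \frac{1}{6}\right) \left(-6\right) = 1$)
$H{\left(N,D \right)} = 0$ ($H{\left(N,D \right)} = \left(-2\right) 0 = 0$)
$\left(255089 + H{\left(d,-381 \right)}\right) - 145906 = \left(255089 + 0\right) - 145906 = 255089 - 145906 = 109183$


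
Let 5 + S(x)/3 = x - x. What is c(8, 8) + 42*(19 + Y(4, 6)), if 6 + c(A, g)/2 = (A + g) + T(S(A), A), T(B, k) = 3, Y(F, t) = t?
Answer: 1076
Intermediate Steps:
S(x) = -15 (S(x) = -15 + 3*(x - x) = -15 + 3*0 = -15 + 0 = -15)
c(A, g) = -6 + 2*A + 2*g (c(A, g) = -12 + 2*((A + g) + 3) = -12 + 2*(3 + A + g) = -12 + (6 + 2*A + 2*g) = -6 + 2*A + 2*g)
c(8, 8) + 42*(19 + Y(4, 6)) = (-6 + 2*8 + 2*8) + 42*(19 + 6) = (-6 + 16 + 16) + 42*25 = 26 + 1050 = 1076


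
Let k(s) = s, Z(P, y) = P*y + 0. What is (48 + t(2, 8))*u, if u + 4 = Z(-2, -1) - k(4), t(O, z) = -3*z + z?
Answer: -192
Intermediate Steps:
Z(P, y) = P*y
t(O, z) = -2*z
u = -6 (u = -4 + (-2*(-1) - 1*4) = -4 + (2 - 4) = -4 - 2 = -6)
(48 + t(2, 8))*u = (48 - 2*8)*(-6) = (48 - 16)*(-6) = 32*(-6) = -192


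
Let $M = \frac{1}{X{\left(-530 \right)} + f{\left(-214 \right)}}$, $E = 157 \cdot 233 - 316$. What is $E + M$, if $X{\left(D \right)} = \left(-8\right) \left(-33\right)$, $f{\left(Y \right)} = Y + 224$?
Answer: $\frac{9936611}{274} \approx 36265.0$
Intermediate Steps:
$f{\left(Y \right)} = 224 + Y$
$X{\left(D \right)} = 264$
$E = 36265$ ($E = 36581 - 316 = 36265$)
$M = \frac{1}{274}$ ($M = \frac{1}{264 + \left(224 - 214\right)} = \frac{1}{264 + 10} = \frac{1}{274} \approx 0.0036496$)
$E + M = 36265 + \frac{1}{274} = \frac{9936611}{274}$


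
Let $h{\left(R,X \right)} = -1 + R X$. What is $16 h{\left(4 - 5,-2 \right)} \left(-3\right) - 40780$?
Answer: $-40828$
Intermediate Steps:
$16 h{\left(4 - 5,-2 \right)} \left(-3\right) - 40780 = 16 \left(-1 + \left(4 - 5\right) \left(-2\right)\right) \left(-3\right) - 40780 = 16 \left(-1 - -2\right) \left(-3\right) - 40780 = 16 \left(-1 + 2\right) \left(-3\right) - 40780 = 16 \cdot 1 \left(-3\right) - 40780 = 16 \left(-3\right) - 40780 = -48 - 40780 = -40828$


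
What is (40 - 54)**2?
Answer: 196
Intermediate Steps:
(40 - 54)**2 = (-14)**2 = 196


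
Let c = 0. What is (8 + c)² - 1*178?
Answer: -114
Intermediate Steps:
(8 + c)² - 1*178 = (8 + 0)² - 1*178 = 8² - 178 = 64 - 178 = -114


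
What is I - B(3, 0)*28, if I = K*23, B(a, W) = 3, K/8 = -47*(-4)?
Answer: 34508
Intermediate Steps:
K = 1504 (K = 8*(-47*(-4)) = 8*188 = 1504)
I = 34592 (I = 1504*23 = 34592)
I - B(3, 0)*28 = 34592 - 3*28 = 34592 - 1*84 = 34592 - 84 = 34508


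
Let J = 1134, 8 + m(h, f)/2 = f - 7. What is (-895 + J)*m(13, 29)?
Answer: 6692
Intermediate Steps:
m(h, f) = -30 + 2*f (m(h, f) = -16 + 2*(f - 7) = -16 + 2*(-7 + f) = -16 + (-14 + 2*f) = -30 + 2*f)
(-895 + J)*m(13, 29) = (-895 + 1134)*(-30 + 2*29) = 239*(-30 + 58) = 239*28 = 6692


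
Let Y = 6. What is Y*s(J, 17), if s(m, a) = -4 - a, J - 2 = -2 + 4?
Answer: -126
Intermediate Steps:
J = 4 (J = 2 + (-2 + 4) = 2 + 2 = 4)
Y*s(J, 17) = 6*(-4 - 1*17) = 6*(-4 - 17) = 6*(-21) = -126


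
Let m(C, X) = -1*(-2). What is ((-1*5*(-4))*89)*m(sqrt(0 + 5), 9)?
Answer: 3560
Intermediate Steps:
m(C, X) = 2
((-1*5*(-4))*89)*m(sqrt(0 + 5), 9) = ((-1*5*(-4))*89)*2 = (-5*(-4)*89)*2 = (20*89)*2 = 1780*2 = 3560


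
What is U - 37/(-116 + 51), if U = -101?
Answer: -6528/65 ≈ -100.43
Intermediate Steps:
U - 37/(-116 + 51) = -101 - 37/(-116 + 51) = -101 - 37/(-65) = -101 - 1/65*(-37) = -101 + 37/65 = -6528/65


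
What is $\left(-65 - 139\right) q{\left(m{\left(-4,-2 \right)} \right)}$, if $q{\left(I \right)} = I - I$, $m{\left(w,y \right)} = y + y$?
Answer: $0$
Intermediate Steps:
$m{\left(w,y \right)} = 2 y$
$q{\left(I \right)} = 0$
$\left(-65 - 139\right) q{\left(m{\left(-4,-2 \right)} \right)} = \left(-65 - 139\right) 0 = \left(-204\right) 0 = 0$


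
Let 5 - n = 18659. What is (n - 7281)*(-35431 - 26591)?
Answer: 1608540570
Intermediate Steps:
n = -18654 (n = 5 - 1*18659 = 5 - 18659 = -18654)
(n - 7281)*(-35431 - 26591) = (-18654 - 7281)*(-35431 - 26591) = -25935*(-62022) = 1608540570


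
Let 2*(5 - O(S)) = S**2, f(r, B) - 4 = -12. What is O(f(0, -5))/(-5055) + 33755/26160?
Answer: 11422523/8815920 ≈ 1.2957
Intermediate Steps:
f(r, B) = -8 (f(r, B) = 4 - 12 = -8)
O(S) = 5 - S**2/2
O(f(0, -5))/(-5055) + 33755/26160 = (5 - 1/2*(-8)**2)/(-5055) + 33755/26160 = (5 - 1/2*64)*(-1/5055) + 33755*(1/26160) = (5 - 32)*(-1/5055) + 6751/5232 = -27*(-1/5055) + 6751/5232 = 9/1685 + 6751/5232 = 11422523/8815920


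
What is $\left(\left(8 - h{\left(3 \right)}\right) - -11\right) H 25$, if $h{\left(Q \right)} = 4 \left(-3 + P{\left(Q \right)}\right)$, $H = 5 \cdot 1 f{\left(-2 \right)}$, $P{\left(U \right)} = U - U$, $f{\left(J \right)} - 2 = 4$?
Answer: $23250$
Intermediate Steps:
$f{\left(J \right)} = 6$ ($f{\left(J \right)} = 2 + 4 = 6$)
$P{\left(U \right)} = 0$
$H = 30$ ($H = 5 \cdot 1 \cdot 6 = 5 \cdot 6 = 30$)
$h{\left(Q \right)} = -12$ ($h{\left(Q \right)} = 4 \left(-3 + 0\right) = 4 \left(-3\right) = -12$)
$\left(\left(8 - h{\left(3 \right)}\right) - -11\right) H 25 = \left(\left(8 - -12\right) - -11\right) 30 \cdot 25 = \left(\left(8 + 12\right) + 11\right) 30 \cdot 25 = \left(20 + 11\right) 30 \cdot 25 = 31 \cdot 30 \cdot 25 = 930 \cdot 25 = 23250$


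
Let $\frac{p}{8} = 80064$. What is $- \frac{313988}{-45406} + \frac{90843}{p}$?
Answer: $\frac{34206316519}{4847181312} \approx 7.0569$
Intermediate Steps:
$p = 640512$ ($p = 8 \cdot 80064 = 640512$)
$- \frac{313988}{-45406} + \frac{90843}{p} = - \frac{313988}{-45406} + \frac{90843}{640512} = \left(-313988\right) \left(- \frac{1}{45406}\right) + 90843 \cdot \frac{1}{640512} = \frac{156994}{22703} + \frac{30281}{213504} = \frac{34206316519}{4847181312}$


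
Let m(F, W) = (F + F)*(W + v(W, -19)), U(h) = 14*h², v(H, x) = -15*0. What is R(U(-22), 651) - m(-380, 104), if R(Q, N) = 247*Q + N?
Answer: 1753363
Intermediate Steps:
v(H, x) = 0
m(F, W) = 2*F*W (m(F, W) = (F + F)*(W + 0) = (2*F)*W = 2*F*W)
R(Q, N) = N + 247*Q
R(U(-22), 651) - m(-380, 104) = (651 + 247*(14*(-22)²)) - 2*(-380)*104 = (651 + 247*(14*484)) - 1*(-79040) = (651 + 247*6776) + 79040 = (651 + 1673672) + 79040 = 1674323 + 79040 = 1753363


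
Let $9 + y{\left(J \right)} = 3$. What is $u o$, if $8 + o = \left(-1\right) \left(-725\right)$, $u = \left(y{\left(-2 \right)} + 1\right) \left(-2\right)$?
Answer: $7170$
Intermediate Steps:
$y{\left(J \right)} = -6$ ($y{\left(J \right)} = -9 + 3 = -6$)
$u = 10$ ($u = \left(-6 + 1\right) \left(-2\right) = \left(-5\right) \left(-2\right) = 10$)
$o = 717$ ($o = -8 - -725 = -8 + 725 = 717$)
$u o = 10 \cdot 717 = 7170$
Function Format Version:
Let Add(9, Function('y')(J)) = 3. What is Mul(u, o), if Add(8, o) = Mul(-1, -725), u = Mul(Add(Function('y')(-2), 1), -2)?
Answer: 7170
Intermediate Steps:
Function('y')(J) = -6 (Function('y')(J) = Add(-9, 3) = -6)
u = 10 (u = Mul(Add(-6, 1), -2) = Mul(-5, -2) = 10)
o = 717 (o = Add(-8, Mul(-1, -725)) = Add(-8, 725) = 717)
Mul(u, o) = Mul(10, 717) = 7170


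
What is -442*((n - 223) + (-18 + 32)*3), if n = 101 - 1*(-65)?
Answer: 6630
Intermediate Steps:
n = 166 (n = 101 + 65 = 166)
-442*((n - 223) + (-18 + 32)*3) = -442*((166 - 223) + (-18 + 32)*3) = -442*(-57 + 14*3) = -442*(-57 + 42) = -442*(-15) = 6630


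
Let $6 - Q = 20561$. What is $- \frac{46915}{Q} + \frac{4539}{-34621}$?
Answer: $\frac{3440326}{1599179} \approx 2.1513$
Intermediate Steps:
$Q = -20555$ ($Q = 6 - 20561 = -20555$)
$- \frac{46915}{Q} + \frac{4539}{-34621} = - \frac{46915}{-20555} + \frac{4539}{-34621} = \left(-46915\right) \left(- \frac{1}{20555}\right) + 4539 \left(- \frac{1}{34621}\right) = \frac{9383}{4111} - \frac{51}{389} = \frac{3440326}{1599179}$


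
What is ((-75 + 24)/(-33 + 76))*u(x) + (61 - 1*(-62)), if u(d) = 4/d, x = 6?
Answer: 5255/43 ≈ 122.21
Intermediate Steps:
((-75 + 24)/(-33 + 76))*u(x) + (61 - 1*(-62)) = ((-75 + 24)/(-33 + 76))*(4/6) + (61 - 1*(-62)) = (-51/43)*(4*(1/6)) + (61 + 62) = -51*1/43*(2/3) + 123 = -51/43*2/3 + 123 = -34/43 + 123 = 5255/43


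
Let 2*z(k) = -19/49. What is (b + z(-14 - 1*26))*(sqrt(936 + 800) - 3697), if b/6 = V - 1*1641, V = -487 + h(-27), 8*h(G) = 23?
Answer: 9239486945/196 - 2499185*sqrt(434)/98 ≈ 4.6609e+7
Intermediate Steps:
h(G) = 23/8 (h(G) = (1/8)*23 = 23/8)
z(k) = -19/98 (z(k) = (-19/49)/2 = (-19*1/49)/2 = (1/2)*(-19/49) = -19/98)
V = -3873/8 (V = -487 + 23/8 = -3873/8 ≈ -484.13)
b = -51003/4 (b = 6*(-3873/8 - 1*1641) = 6*(-3873/8 - 1641) = 6*(-17001/8) = -51003/4 ≈ -12751.)
(b + z(-14 - 1*26))*(sqrt(936 + 800) - 3697) = (-51003/4 - 19/98)*(sqrt(936 + 800) - 3697) = -2499185*(sqrt(1736) - 3697)/196 = -2499185*(2*sqrt(434) - 3697)/196 = -2499185*(-3697 + 2*sqrt(434))/196 = 9239486945/196 - 2499185*sqrt(434)/98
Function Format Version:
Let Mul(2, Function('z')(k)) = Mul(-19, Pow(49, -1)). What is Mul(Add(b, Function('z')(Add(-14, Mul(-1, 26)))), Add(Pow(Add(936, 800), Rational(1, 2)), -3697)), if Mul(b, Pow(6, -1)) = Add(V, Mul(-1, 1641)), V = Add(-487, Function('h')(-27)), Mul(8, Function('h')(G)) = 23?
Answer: Add(Rational(9239486945, 196), Mul(Rational(-2499185, 98), Pow(434, Rational(1, 2)))) ≈ 4.6609e+7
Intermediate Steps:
Function('h')(G) = Rational(23, 8) (Function('h')(G) = Mul(Rational(1, 8), 23) = Rational(23, 8))
Function('z')(k) = Rational(-19, 98) (Function('z')(k) = Mul(Rational(1, 2), Mul(-19, Pow(49, -1))) = Mul(Rational(1, 2), Mul(-19, Rational(1, 49))) = Mul(Rational(1, 2), Rational(-19, 49)) = Rational(-19, 98))
V = Rational(-3873, 8) (V = Add(-487, Rational(23, 8)) = Rational(-3873, 8) ≈ -484.13)
b = Rational(-51003, 4) (b = Mul(6, Add(Rational(-3873, 8), Mul(-1, 1641))) = Mul(6, Add(Rational(-3873, 8), -1641)) = Mul(6, Rational(-17001, 8)) = Rational(-51003, 4) ≈ -12751.)
Mul(Add(b, Function('z')(Add(-14, Mul(-1, 26)))), Add(Pow(Add(936, 800), Rational(1, 2)), -3697)) = Mul(Add(Rational(-51003, 4), Rational(-19, 98)), Add(Pow(Add(936, 800), Rational(1, 2)), -3697)) = Mul(Rational(-2499185, 196), Add(Pow(1736, Rational(1, 2)), -3697)) = Mul(Rational(-2499185, 196), Add(Mul(2, Pow(434, Rational(1, 2))), -3697)) = Mul(Rational(-2499185, 196), Add(-3697, Mul(2, Pow(434, Rational(1, 2))))) = Add(Rational(9239486945, 196), Mul(Rational(-2499185, 98), Pow(434, Rational(1, 2))))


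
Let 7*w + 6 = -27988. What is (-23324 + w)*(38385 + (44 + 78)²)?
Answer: -10188335478/7 ≈ -1.4555e+9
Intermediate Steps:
w = -27994/7 (w = -6/7 + (⅐)*(-27988) = -6/7 - 27988/7 = -27994/7 ≈ -3999.1)
(-23324 + w)*(38385 + (44 + 78)²) = (-23324 - 27994/7)*(38385 + (44 + 78)²) = -191262*(38385 + 122²)/7 = -191262*(38385 + 14884)/7 = -191262/7*53269 = -10188335478/7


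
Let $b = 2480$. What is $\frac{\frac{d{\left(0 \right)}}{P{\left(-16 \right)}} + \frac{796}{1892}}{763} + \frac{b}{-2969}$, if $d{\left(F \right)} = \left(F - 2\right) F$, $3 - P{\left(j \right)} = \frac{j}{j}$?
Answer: $- \frac{894438689}{1071509131} \approx -0.83475$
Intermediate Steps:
$P{\left(j \right)} = 2$ ($P{\left(j \right)} = 3 - \frac{j}{j} = 3 - 1 = 2$)
$d{\left(F \right)} = F \left(-2 + F\right)$ ($d{\left(F \right)} = \left(-2 + F\right) F = F \left(-2 + F\right)$)
$\frac{\frac{d{\left(0 \right)}}{P{\left(-16 \right)}} + \frac{796}{1892}}{763} + \frac{b}{-2969} = \frac{\frac{0 \left(-2 + 0\right)}{2} + \frac{796}{1892}}{763} + \frac{2480}{-2969} = \left(0 \left(-2\right) \frac{1}{2} + 796 \cdot \frac{1}{1892}\right) \frac{1}{763} + 2480 \left(- \frac{1}{2969}\right) = \left(0 \cdot \frac{1}{2} + \frac{199}{473}\right) \frac{1}{763} - \frac{2480}{2969} = \left(0 + \frac{199}{473}\right) \frac{1}{763} - \frac{2480}{2969} = \frac{199}{473} \cdot \frac{1}{763} - \frac{2480}{2969} = \frac{199}{360899} - \frac{2480}{2969} = - \frac{894438689}{1071509131}$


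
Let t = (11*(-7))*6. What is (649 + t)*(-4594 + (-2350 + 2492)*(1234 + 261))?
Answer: 38839152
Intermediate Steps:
t = -462 (t = -77*6 = -462)
(649 + t)*(-4594 + (-2350 + 2492)*(1234 + 261)) = (649 - 462)*(-4594 + (-2350 + 2492)*(1234 + 261)) = 187*(-4594 + 142*1495) = 187*(-4594 + 212290) = 187*207696 = 38839152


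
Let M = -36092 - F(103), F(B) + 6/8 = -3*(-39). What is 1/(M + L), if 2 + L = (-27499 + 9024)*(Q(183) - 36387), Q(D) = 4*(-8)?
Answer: 4/2691219259 ≈ 1.4863e-9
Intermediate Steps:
F(B) = 465/4 (F(B) = -¾ - 3*(-39) = -¾ + 117 = 465/4)
Q(D) = -32
M = -144833/4 (M = -36092 - 1*465/4 = -36092 - 465/4 = -144833/4 ≈ -36208.)
L = 672841023 (L = -2 + (-27499 + 9024)*(-32 - 36387) = -2 - 18475*(-36419) = -2 + 672841025 = 672841023)
1/(M + L) = 1/(-144833/4 + 672841023) = 1/(2691219259/4) = 4/2691219259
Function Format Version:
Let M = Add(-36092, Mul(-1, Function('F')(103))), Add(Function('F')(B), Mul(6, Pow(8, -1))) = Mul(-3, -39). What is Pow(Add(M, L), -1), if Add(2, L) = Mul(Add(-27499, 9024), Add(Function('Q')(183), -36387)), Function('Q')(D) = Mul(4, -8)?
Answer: Rational(4, 2691219259) ≈ 1.4863e-9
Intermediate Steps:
Function('F')(B) = Rational(465, 4) (Function('F')(B) = Add(Rational(-3, 4), Mul(-3, -39)) = Add(Rational(-3, 4), 117) = Rational(465, 4))
Function('Q')(D) = -32
M = Rational(-144833, 4) (M = Add(-36092, Mul(-1, Rational(465, 4))) = Add(-36092, Rational(-465, 4)) = Rational(-144833, 4) ≈ -36208.)
L = 672841023 (L = Add(-2, Mul(Add(-27499, 9024), Add(-32, -36387))) = Add(-2, Mul(-18475, -36419)) = Add(-2, 672841025) = 672841023)
Pow(Add(M, L), -1) = Pow(Add(Rational(-144833, 4), 672841023), -1) = Pow(Rational(2691219259, 4), -1) = Rational(4, 2691219259)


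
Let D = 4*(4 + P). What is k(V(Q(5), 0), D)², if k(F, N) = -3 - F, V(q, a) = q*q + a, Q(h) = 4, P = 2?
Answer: 361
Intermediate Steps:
V(q, a) = a + q² (V(q, a) = q² + a = a + q²)
D = 24 (D = 4*(4 + 2) = 4*6 = 24)
k(V(Q(5), 0), D)² = (-3 - (0 + 4²))² = (-3 - (0 + 16))² = (-3 - 1*16)² = (-3 - 16)² = (-19)² = 361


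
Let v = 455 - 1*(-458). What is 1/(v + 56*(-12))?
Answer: 1/241 ≈ 0.0041494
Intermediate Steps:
v = 913 (v = 455 + 458 = 913)
1/(v + 56*(-12)) = 1/(913 + 56*(-12)) = 1/(913 - 672) = 1/241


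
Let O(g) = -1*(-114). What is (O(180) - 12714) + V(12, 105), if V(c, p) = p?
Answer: -12495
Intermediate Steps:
O(g) = 114
(O(180) - 12714) + V(12, 105) = (114 - 12714) + 105 = -12600 + 105 = -12495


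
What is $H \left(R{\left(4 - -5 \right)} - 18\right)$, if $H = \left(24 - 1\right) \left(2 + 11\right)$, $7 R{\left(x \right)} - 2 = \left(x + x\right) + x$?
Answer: $- \frac{29003}{7} \approx -4143.3$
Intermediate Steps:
$R{\left(x \right)} = \frac{2}{7} + \frac{3 x}{7}$ ($R{\left(x \right)} = \frac{2}{7} + \frac{\left(x + x\right) + x}{7} = \frac{2}{7} + \frac{2 x + x}{7} = \frac{2}{7} + \frac{3 x}{7}$)
$H = 299$ ($H = 23 \cdot 13 = 299$)
$H \left(R{\left(4 - -5 \right)} - 18\right) = 299 \left(\left(\frac{2}{7} + \frac{3 \left(4 - -5\right)}{7}\right) - 18\right) = 299 \left(\left(\frac{2}{7} + \frac{3 \left(4 + 5\right)}{7}\right) - 18\right) = 299 \left(\left(\frac{2}{7} + \frac{3}{7} \cdot 9\right) - 18\right) = 299 \left(\left(\frac{2}{7} + \frac{27}{7}\right) - 18\right) = 299 \left(\frac{29}{7} - 18\right) = 299 \left(- \frac{97}{7}\right) = - \frac{29003}{7}$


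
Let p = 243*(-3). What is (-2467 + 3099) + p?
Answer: -97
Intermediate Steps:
p = -729
(-2467 + 3099) + p = (-2467 + 3099) - 729 = 632 - 729 = -97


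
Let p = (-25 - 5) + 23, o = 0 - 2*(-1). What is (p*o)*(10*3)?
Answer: -420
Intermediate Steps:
o = 2 (o = 0 + 2 = 2)
p = -7 (p = -30 + 23 = -7)
(p*o)*(10*3) = (-7*2)*(10*3) = -14*30 = -420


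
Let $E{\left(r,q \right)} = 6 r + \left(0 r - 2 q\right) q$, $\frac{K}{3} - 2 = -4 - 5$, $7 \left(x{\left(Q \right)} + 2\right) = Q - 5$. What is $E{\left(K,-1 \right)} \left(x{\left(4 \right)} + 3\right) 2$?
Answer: $- \frac{1536}{7} \approx -219.43$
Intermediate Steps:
$x{\left(Q \right)} = - \frac{19}{7} + \frac{Q}{7}$ ($x{\left(Q \right)} = -2 + \frac{Q - 5}{7} = -2 + \frac{-5 + Q}{7} = -2 + \left(- \frac{5}{7} + \frac{Q}{7}\right) = - \frac{19}{7} + \frac{Q}{7}$)
$K = -21$ ($K = 6 + 3 \left(-4 - 5\right) = 6 + 3 \left(-9\right) = 6 - 27 = -21$)
$E{\left(r,q \right)} = - 2 q^{2} + 6 r$ ($E{\left(r,q \right)} = 6 r + \left(0 - 2 q\right) q = 6 r + - 2 q q = 6 r - 2 q^{2} = - 2 q^{2} + 6 r$)
$E{\left(K,-1 \right)} \left(x{\left(4 \right)} + 3\right) 2 = \left(- 2 \left(-1\right)^{2} + 6 \left(-21\right)\right) \left(\left(- \frac{19}{7} + \frac{1}{7} \cdot 4\right) + 3\right) 2 = \left(\left(-2\right) 1 - 126\right) \left(\left(- \frac{19}{7} + \frac{4}{7}\right) + 3\right) 2 = \left(-2 - 126\right) \left(- \frac{15}{7} + 3\right) 2 = - 128 \cdot \frac{6}{7} \cdot 2 = \left(-128\right) \frac{12}{7} = - \frac{1536}{7}$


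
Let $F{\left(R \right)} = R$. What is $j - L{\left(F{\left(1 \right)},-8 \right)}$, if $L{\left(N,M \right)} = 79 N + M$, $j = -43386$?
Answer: $-43457$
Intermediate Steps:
$L{\left(N,M \right)} = M + 79 N$
$j - L{\left(F{\left(1 \right)},-8 \right)} = -43386 - \left(-8 + 79 \cdot 1\right) = -43386 - \left(-8 + 79\right) = -43386 - 71 = -43457$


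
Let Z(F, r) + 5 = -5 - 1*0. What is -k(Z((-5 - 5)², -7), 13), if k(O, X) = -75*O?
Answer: -750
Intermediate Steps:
Z(F, r) = -10 (Z(F, r) = -5 + (-5 - 1*0) = -5 + (-5 + 0) = -5 - 5 = -10)
-k(Z((-5 - 5)², -7), 13) = -(-75)*(-10) = -1*750 = -750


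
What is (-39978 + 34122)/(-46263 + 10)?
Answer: 5856/46253 ≈ 0.12661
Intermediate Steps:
(-39978 + 34122)/(-46263 + 10) = -5856/(-46253) = -5856*(-1/46253) = 5856/46253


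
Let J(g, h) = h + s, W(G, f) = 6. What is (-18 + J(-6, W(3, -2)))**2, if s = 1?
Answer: 121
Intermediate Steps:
J(g, h) = 1 + h (J(g, h) = h + 1 = 1 + h)
(-18 + J(-6, W(3, -2)))**2 = (-18 + (1 + 6))**2 = (-18 + 7)**2 = (-11)**2 = 121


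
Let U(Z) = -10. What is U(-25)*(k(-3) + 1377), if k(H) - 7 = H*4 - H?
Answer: -13750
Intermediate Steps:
k(H) = 7 + 3*H (k(H) = 7 + (H*4 - H) = 7 + (4*H - H) = 7 + 3*H)
U(-25)*(k(-3) + 1377) = -10*((7 + 3*(-3)) + 1377) = -10*((7 - 9) + 1377) = -10*(-2 + 1377) = -10*1375 = -13750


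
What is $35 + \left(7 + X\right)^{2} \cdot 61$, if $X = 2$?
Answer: $4976$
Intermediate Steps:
$35 + \left(7 + X\right)^{2} \cdot 61 = 35 + \left(7 + 2\right)^{2} \cdot 61 = 35 + 9^{2} \cdot 61 = 35 + 81 \cdot 61 = 35 + 4941 = 4976$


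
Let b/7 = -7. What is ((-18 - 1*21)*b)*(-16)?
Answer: -30576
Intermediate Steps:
b = -49 (b = 7*(-7) = -49)
((-18 - 1*21)*b)*(-16) = ((-18 - 1*21)*(-49))*(-16) = ((-18 - 21)*(-49))*(-16) = -39*(-49)*(-16) = 1911*(-16) = -30576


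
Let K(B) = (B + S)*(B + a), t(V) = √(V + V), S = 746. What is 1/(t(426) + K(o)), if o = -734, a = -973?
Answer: -1707/34966117 - √213/209796702 ≈ -4.8888e-5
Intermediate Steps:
t(V) = √2*√V (t(V) = √(2*V) = √2*√V)
K(B) = (-973 + B)*(746 + B) (K(B) = (B + 746)*(B - 973) = (746 + B)*(-973 + B) = (-973 + B)*(746 + B))
1/(t(426) + K(o)) = 1/(√2*√426 + (-725858 + (-734)² - 227*(-734))) = 1/(2*√213 + (-725858 + 538756 + 166618)) = 1/(2*√213 - 20484) = 1/(-20484 + 2*√213)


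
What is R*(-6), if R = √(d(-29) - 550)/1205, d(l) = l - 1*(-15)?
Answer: -12*I*√141/1205 ≈ -0.11825*I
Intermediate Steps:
d(l) = 15 + l (d(l) = l + 15 = 15 + l)
R = 2*I*√141/1205 (R = √((15 - 29) - 550)/1205 = √(-14 - 550)*(1/1205) = √(-564)*(1/1205) = (2*I*√141)*(1/1205) = 2*I*√141/1205 ≈ 0.019708*I)
R*(-6) = (2*I*√141/1205)*(-6) = -12*I*√141/1205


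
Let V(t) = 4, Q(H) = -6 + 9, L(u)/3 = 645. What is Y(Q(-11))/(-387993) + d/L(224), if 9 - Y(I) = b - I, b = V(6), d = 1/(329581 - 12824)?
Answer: -1634336789/79270176662145 ≈ -2.0617e-5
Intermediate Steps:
L(u) = 1935 (L(u) = 3*645 = 1935)
Q(H) = 3
d = 1/316757 ≈ 3.1570e-6
b = 4
Y(I) = 5 + I (Y(I) = 9 - (4 - I) = 9 + (-4 + I) = 5 + I)
Y(Q(-11))/(-387993) + d/L(224) = (5 + 3)/(-387993) + (1/316757)/1935 = 8*(-1/387993) + (1/316757)*(1/1935) = -8/387993 + 1/612924795 = -1634336789/79270176662145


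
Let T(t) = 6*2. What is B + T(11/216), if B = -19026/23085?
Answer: 28666/2565 ≈ 11.176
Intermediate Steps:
T(t) = 12
B = -2114/2565 (B = -19026*1/23085 = -2114/2565 ≈ -0.82417)
B + T(11/216) = -2114/2565 + 12 = 28666/2565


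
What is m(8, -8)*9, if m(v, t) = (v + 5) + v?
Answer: 189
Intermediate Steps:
m(v, t) = 5 + 2*v (m(v, t) = (5 + v) + v = 5 + 2*v)
m(8, -8)*9 = (5 + 2*8)*9 = (5 + 16)*9 = 21*9 = 189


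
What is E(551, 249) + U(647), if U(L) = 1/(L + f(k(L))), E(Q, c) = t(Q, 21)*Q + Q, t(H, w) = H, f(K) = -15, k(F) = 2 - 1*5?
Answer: 192224065/632 ≈ 3.0415e+5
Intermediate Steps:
k(F) = -3 (k(F) = 2 - 5 = -3)
E(Q, c) = Q + Q**2 (E(Q, c) = Q*Q + Q = Q**2 + Q = Q + Q**2)
U(L) = 1/(-15 + L) (U(L) = 1/(L - 15) = 1/(-15 + L))
E(551, 249) + U(647) = 551*(1 + 551) + 1/(-15 + 647) = 551*552 + 1/632 = 304152 + 1/632 = 192224065/632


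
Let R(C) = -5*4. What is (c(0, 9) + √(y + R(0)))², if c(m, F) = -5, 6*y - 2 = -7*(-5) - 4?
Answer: (10 - I*√58)²/4 ≈ 10.5 - 38.079*I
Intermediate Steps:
y = 11/2 (y = ⅓ + (-7*(-5) - 4)/6 = ⅓ + (35 - 4)/6 = ⅓ + (⅙)*31 = ⅓ + 31/6 = 11/2 ≈ 5.5000)
R(C) = -20
(c(0, 9) + √(y + R(0)))² = (-5 + √(11/2 - 20))² = (-5 + √(-29/2))² = (-5 + I*√58/2)²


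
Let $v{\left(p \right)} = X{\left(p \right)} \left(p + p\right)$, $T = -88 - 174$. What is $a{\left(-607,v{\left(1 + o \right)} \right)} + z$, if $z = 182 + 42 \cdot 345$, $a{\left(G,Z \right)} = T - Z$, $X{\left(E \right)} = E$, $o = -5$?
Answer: $14378$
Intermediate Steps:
$T = -262$ ($T = -88 - 174 = -262$)
$v{\left(p \right)} = 2 p^{2}$ ($v{\left(p \right)} = p \left(p + p\right) = p 2 p = 2 p^{2}$)
$a{\left(G,Z \right)} = -262 - Z$
$z = 14672$ ($z = 182 + 14490 = 14672$)
$a{\left(-607,v{\left(1 + o \right)} \right)} + z = \left(-262 - 2 \left(1 - 5\right)^{2}\right) + 14672 = \left(-262 - 2 \left(-4\right)^{2}\right) + 14672 = \left(-262 - 2 \cdot 16\right) + 14672 = \left(-262 - 32\right) + 14672 = -294 + 14672 = 14378$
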